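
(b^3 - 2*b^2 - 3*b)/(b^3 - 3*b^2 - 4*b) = (b - 3)/(b - 4)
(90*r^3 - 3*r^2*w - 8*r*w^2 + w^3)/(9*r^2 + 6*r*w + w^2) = (30*r^2 - 11*r*w + w^2)/(3*r + w)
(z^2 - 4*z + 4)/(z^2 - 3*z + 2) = (z - 2)/(z - 1)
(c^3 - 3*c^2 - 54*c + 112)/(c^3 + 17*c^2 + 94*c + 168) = (c^2 - 10*c + 16)/(c^2 + 10*c + 24)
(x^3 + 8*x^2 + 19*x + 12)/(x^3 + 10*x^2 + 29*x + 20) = (x + 3)/(x + 5)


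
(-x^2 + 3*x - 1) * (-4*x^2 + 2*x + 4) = 4*x^4 - 14*x^3 + 6*x^2 + 10*x - 4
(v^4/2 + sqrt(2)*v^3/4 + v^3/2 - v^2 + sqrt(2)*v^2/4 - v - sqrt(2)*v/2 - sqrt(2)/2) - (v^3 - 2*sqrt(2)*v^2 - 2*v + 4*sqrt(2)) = v^4/2 - v^3/2 + sqrt(2)*v^3/4 - v^2 + 9*sqrt(2)*v^2/4 - sqrt(2)*v/2 + v - 9*sqrt(2)/2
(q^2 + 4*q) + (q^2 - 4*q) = 2*q^2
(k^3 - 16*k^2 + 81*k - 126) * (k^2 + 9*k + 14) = k^5 - 7*k^4 - 49*k^3 + 379*k^2 - 1764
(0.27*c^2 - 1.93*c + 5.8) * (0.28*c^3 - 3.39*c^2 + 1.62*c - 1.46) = 0.0756*c^5 - 1.4557*c^4 + 8.6041*c^3 - 23.1828*c^2 + 12.2138*c - 8.468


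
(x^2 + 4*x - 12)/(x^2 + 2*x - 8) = (x + 6)/(x + 4)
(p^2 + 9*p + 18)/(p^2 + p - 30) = (p + 3)/(p - 5)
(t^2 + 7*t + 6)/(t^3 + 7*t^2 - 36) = (t + 1)/(t^2 + t - 6)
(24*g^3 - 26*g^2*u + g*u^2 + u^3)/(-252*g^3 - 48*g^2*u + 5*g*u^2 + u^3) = (4*g^2 - 5*g*u + u^2)/(-42*g^2 - g*u + u^2)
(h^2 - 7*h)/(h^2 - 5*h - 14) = h/(h + 2)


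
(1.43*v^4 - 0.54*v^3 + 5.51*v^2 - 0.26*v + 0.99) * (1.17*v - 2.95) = 1.6731*v^5 - 4.8503*v^4 + 8.0397*v^3 - 16.5587*v^2 + 1.9253*v - 2.9205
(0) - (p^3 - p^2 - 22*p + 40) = -p^3 + p^2 + 22*p - 40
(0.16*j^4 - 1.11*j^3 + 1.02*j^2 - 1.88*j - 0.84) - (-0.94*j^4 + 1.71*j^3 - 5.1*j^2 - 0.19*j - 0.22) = 1.1*j^4 - 2.82*j^3 + 6.12*j^2 - 1.69*j - 0.62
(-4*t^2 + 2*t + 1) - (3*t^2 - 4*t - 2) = -7*t^2 + 6*t + 3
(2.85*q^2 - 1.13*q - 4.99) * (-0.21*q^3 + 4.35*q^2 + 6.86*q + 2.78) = -0.5985*q^5 + 12.6348*q^4 + 15.6834*q^3 - 21.5353*q^2 - 37.3728*q - 13.8722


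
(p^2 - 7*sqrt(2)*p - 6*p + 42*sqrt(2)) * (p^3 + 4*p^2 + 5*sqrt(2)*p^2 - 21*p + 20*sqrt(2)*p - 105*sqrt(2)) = p^5 - 2*sqrt(2)*p^4 - 2*p^4 - 115*p^3 + 4*sqrt(2)*p^3 + 90*sqrt(2)*p^2 + 266*p^2 - 252*sqrt(2)*p + 3150*p - 8820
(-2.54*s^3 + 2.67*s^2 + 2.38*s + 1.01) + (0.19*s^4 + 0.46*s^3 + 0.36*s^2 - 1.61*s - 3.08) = 0.19*s^4 - 2.08*s^3 + 3.03*s^2 + 0.77*s - 2.07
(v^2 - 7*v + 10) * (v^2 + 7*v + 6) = v^4 - 33*v^2 + 28*v + 60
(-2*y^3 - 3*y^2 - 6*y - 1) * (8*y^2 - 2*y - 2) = -16*y^5 - 20*y^4 - 38*y^3 + 10*y^2 + 14*y + 2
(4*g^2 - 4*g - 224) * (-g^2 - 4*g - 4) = -4*g^4 - 12*g^3 + 224*g^2 + 912*g + 896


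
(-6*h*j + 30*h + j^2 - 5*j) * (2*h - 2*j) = -12*h^2*j + 60*h^2 + 14*h*j^2 - 70*h*j - 2*j^3 + 10*j^2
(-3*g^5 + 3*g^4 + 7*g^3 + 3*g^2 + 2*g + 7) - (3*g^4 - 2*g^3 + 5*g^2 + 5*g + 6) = -3*g^5 + 9*g^3 - 2*g^2 - 3*g + 1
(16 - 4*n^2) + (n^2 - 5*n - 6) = -3*n^2 - 5*n + 10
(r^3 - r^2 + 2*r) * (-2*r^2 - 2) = -2*r^5 + 2*r^4 - 6*r^3 + 2*r^2 - 4*r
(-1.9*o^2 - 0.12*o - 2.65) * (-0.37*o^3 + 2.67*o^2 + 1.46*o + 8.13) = 0.703*o^5 - 5.0286*o^4 - 2.1139*o^3 - 22.6977*o^2 - 4.8446*o - 21.5445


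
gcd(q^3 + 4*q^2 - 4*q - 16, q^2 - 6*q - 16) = q + 2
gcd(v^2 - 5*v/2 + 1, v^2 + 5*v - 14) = v - 2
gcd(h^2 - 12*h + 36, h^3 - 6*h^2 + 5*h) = 1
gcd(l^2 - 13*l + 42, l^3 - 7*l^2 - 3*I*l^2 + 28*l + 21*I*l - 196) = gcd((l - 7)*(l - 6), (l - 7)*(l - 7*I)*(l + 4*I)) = l - 7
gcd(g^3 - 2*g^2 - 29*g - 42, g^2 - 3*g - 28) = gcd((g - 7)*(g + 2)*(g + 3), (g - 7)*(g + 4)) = g - 7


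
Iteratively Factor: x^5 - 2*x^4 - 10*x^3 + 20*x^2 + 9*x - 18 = (x + 3)*(x^4 - 5*x^3 + 5*x^2 + 5*x - 6) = (x - 3)*(x + 3)*(x^3 - 2*x^2 - x + 2) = (x - 3)*(x + 1)*(x + 3)*(x^2 - 3*x + 2) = (x - 3)*(x - 1)*(x + 1)*(x + 3)*(x - 2)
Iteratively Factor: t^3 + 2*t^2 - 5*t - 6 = (t + 1)*(t^2 + t - 6) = (t - 2)*(t + 1)*(t + 3)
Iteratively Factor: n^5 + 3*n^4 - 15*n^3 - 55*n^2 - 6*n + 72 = (n + 3)*(n^4 - 15*n^2 - 10*n + 24) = (n - 4)*(n + 3)*(n^3 + 4*n^2 + n - 6) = (n - 4)*(n + 2)*(n + 3)*(n^2 + 2*n - 3) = (n - 4)*(n + 2)*(n + 3)^2*(n - 1)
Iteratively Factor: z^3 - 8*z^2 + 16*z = (z)*(z^2 - 8*z + 16) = z*(z - 4)*(z - 4)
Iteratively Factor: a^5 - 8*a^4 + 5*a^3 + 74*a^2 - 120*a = (a - 4)*(a^4 - 4*a^3 - 11*a^2 + 30*a) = (a - 4)*(a - 2)*(a^3 - 2*a^2 - 15*a) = (a - 4)*(a - 2)*(a + 3)*(a^2 - 5*a) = a*(a - 4)*(a - 2)*(a + 3)*(a - 5)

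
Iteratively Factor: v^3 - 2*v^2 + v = (v)*(v^2 - 2*v + 1) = v*(v - 1)*(v - 1)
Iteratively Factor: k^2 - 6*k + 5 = (k - 5)*(k - 1)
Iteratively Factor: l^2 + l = (l + 1)*(l)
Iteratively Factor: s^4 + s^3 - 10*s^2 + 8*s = (s - 2)*(s^3 + 3*s^2 - 4*s) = (s - 2)*(s + 4)*(s^2 - s) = (s - 2)*(s - 1)*(s + 4)*(s)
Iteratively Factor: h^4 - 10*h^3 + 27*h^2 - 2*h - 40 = (h - 5)*(h^3 - 5*h^2 + 2*h + 8) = (h - 5)*(h + 1)*(h^2 - 6*h + 8) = (h - 5)*(h - 4)*(h + 1)*(h - 2)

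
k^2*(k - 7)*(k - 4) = k^4 - 11*k^3 + 28*k^2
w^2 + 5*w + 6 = (w + 2)*(w + 3)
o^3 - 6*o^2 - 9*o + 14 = (o - 7)*(o - 1)*(o + 2)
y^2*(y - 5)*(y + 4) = y^4 - y^3 - 20*y^2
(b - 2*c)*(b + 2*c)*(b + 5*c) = b^3 + 5*b^2*c - 4*b*c^2 - 20*c^3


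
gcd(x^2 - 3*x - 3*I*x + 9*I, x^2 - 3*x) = x - 3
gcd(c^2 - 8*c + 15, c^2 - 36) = 1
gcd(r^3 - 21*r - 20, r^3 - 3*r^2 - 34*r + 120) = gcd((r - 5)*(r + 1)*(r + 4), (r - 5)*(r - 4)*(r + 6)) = r - 5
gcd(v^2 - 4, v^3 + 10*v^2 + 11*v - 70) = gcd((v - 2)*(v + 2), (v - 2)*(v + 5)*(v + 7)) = v - 2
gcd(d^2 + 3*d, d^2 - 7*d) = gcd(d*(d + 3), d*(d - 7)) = d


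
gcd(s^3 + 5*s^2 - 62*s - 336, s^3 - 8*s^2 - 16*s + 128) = s - 8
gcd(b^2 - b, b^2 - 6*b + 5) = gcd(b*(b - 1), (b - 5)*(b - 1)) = b - 1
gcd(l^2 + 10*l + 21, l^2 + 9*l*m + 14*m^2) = 1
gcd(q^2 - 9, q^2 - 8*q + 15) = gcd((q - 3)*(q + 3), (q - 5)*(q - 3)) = q - 3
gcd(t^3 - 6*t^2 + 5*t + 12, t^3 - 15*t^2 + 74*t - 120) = t - 4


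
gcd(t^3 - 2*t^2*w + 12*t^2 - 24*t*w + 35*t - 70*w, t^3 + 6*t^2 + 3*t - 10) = t + 5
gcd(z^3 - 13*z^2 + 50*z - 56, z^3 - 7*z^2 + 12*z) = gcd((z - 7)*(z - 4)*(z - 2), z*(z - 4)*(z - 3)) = z - 4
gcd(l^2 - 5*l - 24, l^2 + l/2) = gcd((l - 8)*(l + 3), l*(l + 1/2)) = 1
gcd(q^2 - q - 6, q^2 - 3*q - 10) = q + 2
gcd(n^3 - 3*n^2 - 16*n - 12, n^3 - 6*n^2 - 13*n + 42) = 1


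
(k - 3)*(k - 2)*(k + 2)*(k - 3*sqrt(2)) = k^4 - 3*sqrt(2)*k^3 - 3*k^3 - 4*k^2 + 9*sqrt(2)*k^2 + 12*k + 12*sqrt(2)*k - 36*sqrt(2)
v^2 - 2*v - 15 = (v - 5)*(v + 3)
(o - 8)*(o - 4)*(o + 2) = o^3 - 10*o^2 + 8*o + 64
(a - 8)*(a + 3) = a^2 - 5*a - 24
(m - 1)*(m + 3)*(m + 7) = m^3 + 9*m^2 + 11*m - 21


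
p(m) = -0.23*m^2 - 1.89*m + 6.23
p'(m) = -0.46*m - 1.89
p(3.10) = -1.84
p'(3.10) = -3.32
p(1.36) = 3.23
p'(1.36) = -2.52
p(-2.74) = 9.68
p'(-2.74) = -0.63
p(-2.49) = 9.51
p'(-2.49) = -0.74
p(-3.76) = 10.08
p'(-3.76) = -0.16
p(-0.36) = 6.88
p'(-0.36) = -1.72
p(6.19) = -14.28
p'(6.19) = -4.74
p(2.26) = 0.78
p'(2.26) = -2.93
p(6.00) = -13.39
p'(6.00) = -4.65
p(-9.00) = 4.61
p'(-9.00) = 2.25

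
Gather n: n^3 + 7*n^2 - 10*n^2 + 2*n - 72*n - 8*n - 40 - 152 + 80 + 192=n^3 - 3*n^2 - 78*n + 80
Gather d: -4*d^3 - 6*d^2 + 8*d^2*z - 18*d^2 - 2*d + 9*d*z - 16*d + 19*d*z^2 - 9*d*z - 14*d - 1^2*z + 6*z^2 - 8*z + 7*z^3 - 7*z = -4*d^3 + d^2*(8*z - 24) + d*(19*z^2 - 32) + 7*z^3 + 6*z^2 - 16*z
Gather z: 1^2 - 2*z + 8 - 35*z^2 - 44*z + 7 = -35*z^2 - 46*z + 16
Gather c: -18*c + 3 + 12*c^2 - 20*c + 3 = 12*c^2 - 38*c + 6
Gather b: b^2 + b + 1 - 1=b^2 + b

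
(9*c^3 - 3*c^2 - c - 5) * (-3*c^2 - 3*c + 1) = -27*c^5 - 18*c^4 + 21*c^3 + 15*c^2 + 14*c - 5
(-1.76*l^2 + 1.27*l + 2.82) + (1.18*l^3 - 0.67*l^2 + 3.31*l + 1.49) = 1.18*l^3 - 2.43*l^2 + 4.58*l + 4.31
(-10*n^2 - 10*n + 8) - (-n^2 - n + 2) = -9*n^2 - 9*n + 6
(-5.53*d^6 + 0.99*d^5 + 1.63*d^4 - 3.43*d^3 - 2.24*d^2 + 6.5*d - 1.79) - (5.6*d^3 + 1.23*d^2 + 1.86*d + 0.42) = -5.53*d^6 + 0.99*d^5 + 1.63*d^4 - 9.03*d^3 - 3.47*d^2 + 4.64*d - 2.21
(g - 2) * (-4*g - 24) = -4*g^2 - 16*g + 48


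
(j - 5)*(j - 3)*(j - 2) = j^3 - 10*j^2 + 31*j - 30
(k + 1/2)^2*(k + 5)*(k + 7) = k^4 + 13*k^3 + 189*k^2/4 + 38*k + 35/4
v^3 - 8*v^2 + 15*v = v*(v - 5)*(v - 3)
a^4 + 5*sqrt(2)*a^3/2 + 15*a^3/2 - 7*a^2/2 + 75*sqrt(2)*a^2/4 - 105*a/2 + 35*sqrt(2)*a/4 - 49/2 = (a + 1/2)*(a + 7)*(a - sqrt(2))*(a + 7*sqrt(2)/2)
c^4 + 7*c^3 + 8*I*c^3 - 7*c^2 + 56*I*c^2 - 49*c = c*(c + 7)*(c + I)*(c + 7*I)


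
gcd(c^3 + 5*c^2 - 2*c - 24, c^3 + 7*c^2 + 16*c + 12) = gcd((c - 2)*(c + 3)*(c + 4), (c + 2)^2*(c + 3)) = c + 3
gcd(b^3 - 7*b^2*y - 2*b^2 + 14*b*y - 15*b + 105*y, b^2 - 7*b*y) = -b + 7*y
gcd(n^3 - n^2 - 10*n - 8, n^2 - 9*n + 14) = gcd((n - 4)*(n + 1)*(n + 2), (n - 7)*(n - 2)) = 1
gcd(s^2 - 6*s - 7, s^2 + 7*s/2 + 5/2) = s + 1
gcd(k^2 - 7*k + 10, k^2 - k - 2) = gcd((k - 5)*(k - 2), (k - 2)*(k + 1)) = k - 2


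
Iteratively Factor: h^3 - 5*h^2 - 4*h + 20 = (h - 5)*(h^2 - 4) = (h - 5)*(h + 2)*(h - 2)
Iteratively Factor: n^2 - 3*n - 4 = (n + 1)*(n - 4)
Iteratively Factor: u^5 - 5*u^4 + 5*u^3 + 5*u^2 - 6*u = (u + 1)*(u^4 - 6*u^3 + 11*u^2 - 6*u) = (u - 2)*(u + 1)*(u^3 - 4*u^2 + 3*u) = u*(u - 2)*(u + 1)*(u^2 - 4*u + 3) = u*(u - 2)*(u - 1)*(u + 1)*(u - 3)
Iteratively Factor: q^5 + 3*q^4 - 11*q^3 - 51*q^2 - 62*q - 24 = (q + 3)*(q^4 - 11*q^2 - 18*q - 8) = (q - 4)*(q + 3)*(q^3 + 4*q^2 + 5*q + 2) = (q - 4)*(q + 1)*(q + 3)*(q^2 + 3*q + 2) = (q - 4)*(q + 1)^2*(q + 3)*(q + 2)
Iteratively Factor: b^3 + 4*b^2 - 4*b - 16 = (b - 2)*(b^2 + 6*b + 8) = (b - 2)*(b + 2)*(b + 4)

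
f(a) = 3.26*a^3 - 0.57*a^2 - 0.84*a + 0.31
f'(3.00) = 83.76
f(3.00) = 80.68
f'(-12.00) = 1421.16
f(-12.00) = -5704.97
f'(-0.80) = 6.33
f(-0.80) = -1.05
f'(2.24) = 45.68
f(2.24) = 32.21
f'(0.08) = -0.87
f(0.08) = 0.24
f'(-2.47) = 61.64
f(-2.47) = -50.22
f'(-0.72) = 5.05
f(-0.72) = -0.60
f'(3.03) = 85.50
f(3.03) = 83.22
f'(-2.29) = 53.06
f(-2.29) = -39.90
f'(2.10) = 39.90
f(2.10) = 26.22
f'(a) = 9.78*a^2 - 1.14*a - 0.84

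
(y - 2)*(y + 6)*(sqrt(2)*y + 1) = sqrt(2)*y^3 + y^2 + 4*sqrt(2)*y^2 - 12*sqrt(2)*y + 4*y - 12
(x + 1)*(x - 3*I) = x^2 + x - 3*I*x - 3*I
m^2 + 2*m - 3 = (m - 1)*(m + 3)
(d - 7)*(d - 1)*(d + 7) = d^3 - d^2 - 49*d + 49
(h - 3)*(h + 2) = h^2 - h - 6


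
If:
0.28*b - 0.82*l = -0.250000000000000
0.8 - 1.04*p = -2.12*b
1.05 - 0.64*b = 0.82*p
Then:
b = 0.18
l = 0.37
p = 1.14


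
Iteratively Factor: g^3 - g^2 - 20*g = (g + 4)*(g^2 - 5*g) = g*(g + 4)*(g - 5)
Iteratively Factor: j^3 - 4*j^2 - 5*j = (j + 1)*(j^2 - 5*j) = j*(j + 1)*(j - 5)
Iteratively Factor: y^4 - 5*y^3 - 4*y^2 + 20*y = (y - 5)*(y^3 - 4*y) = (y - 5)*(y + 2)*(y^2 - 2*y) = y*(y - 5)*(y + 2)*(y - 2)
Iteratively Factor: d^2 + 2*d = (d + 2)*(d)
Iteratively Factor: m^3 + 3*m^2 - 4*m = (m)*(m^2 + 3*m - 4) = m*(m - 1)*(m + 4)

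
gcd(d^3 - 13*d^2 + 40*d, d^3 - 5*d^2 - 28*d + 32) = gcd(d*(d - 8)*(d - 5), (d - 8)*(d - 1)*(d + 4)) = d - 8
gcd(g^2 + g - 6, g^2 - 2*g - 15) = g + 3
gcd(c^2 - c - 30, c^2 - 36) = c - 6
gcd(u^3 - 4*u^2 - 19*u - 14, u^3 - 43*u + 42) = 1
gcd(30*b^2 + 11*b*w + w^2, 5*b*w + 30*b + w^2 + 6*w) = 5*b + w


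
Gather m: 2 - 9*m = 2 - 9*m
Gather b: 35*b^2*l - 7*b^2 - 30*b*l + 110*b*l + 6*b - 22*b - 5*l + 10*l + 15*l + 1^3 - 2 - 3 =b^2*(35*l - 7) + b*(80*l - 16) + 20*l - 4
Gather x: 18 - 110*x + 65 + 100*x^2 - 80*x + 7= 100*x^2 - 190*x + 90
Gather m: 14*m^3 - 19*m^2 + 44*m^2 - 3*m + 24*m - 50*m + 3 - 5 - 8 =14*m^3 + 25*m^2 - 29*m - 10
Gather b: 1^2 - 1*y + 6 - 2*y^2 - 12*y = -2*y^2 - 13*y + 7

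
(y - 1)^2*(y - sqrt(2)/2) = y^3 - 2*y^2 - sqrt(2)*y^2/2 + y + sqrt(2)*y - sqrt(2)/2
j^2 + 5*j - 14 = (j - 2)*(j + 7)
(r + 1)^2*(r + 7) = r^3 + 9*r^2 + 15*r + 7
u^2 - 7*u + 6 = (u - 6)*(u - 1)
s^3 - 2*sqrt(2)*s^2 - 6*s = s*(s - 3*sqrt(2))*(s + sqrt(2))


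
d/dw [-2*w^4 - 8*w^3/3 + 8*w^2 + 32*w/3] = -8*w^3 - 8*w^2 + 16*w + 32/3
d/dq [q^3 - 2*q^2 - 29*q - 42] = 3*q^2 - 4*q - 29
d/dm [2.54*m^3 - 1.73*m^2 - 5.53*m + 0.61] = 7.62*m^2 - 3.46*m - 5.53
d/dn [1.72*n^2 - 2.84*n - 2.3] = 3.44*n - 2.84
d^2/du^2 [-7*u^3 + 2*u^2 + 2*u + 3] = 4 - 42*u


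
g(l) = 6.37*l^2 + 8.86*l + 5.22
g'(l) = 12.74*l + 8.86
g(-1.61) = 7.47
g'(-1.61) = -11.65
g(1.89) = 44.72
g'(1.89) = 32.94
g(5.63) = 257.01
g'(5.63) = 80.59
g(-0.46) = 2.49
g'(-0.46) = 3.00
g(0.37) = 9.37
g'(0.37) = 13.57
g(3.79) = 130.30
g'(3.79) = 57.14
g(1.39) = 29.84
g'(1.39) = 26.57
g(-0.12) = 4.25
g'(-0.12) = 7.33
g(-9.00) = 441.45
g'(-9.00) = -105.80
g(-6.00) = 181.38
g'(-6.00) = -67.58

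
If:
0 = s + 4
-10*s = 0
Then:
No Solution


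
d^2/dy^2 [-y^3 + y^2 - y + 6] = 2 - 6*y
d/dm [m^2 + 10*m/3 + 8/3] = 2*m + 10/3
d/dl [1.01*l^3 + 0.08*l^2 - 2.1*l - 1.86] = 3.03*l^2 + 0.16*l - 2.1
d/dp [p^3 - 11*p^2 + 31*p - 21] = 3*p^2 - 22*p + 31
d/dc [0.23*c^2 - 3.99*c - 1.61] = 0.46*c - 3.99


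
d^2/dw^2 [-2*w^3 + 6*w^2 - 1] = 12 - 12*w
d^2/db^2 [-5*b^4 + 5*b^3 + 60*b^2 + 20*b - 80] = -60*b^2 + 30*b + 120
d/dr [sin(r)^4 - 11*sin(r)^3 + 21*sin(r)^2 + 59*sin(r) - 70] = (4*sin(r)^3 - 33*sin(r)^2 + 42*sin(r) + 59)*cos(r)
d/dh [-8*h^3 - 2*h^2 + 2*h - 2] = -24*h^2 - 4*h + 2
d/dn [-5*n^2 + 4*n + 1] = 4 - 10*n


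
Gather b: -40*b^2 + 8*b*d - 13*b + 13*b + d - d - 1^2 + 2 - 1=-40*b^2 + 8*b*d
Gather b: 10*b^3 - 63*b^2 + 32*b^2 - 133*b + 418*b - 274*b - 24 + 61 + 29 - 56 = 10*b^3 - 31*b^2 + 11*b + 10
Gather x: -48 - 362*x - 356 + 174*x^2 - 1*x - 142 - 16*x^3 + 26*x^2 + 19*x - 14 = -16*x^3 + 200*x^2 - 344*x - 560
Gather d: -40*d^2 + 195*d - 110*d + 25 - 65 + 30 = -40*d^2 + 85*d - 10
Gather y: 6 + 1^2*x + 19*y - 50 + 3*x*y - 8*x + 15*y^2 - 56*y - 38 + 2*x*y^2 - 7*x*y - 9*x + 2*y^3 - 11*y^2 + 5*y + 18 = -16*x + 2*y^3 + y^2*(2*x + 4) + y*(-4*x - 32) - 64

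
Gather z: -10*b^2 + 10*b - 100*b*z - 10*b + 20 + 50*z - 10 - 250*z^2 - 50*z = -10*b^2 - 100*b*z - 250*z^2 + 10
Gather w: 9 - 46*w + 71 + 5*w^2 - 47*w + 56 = 5*w^2 - 93*w + 136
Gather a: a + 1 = a + 1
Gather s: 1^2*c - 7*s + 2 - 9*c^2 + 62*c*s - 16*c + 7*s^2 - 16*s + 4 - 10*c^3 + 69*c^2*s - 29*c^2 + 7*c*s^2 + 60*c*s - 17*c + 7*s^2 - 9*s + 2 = -10*c^3 - 38*c^2 - 32*c + s^2*(7*c + 14) + s*(69*c^2 + 122*c - 32) + 8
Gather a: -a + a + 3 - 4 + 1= 0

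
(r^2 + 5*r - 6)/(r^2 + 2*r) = (r^2 + 5*r - 6)/(r*(r + 2))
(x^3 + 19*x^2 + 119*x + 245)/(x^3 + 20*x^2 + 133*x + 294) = (x + 5)/(x + 6)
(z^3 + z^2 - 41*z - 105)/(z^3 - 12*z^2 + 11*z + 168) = (z + 5)/(z - 8)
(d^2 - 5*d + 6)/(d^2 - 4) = (d - 3)/(d + 2)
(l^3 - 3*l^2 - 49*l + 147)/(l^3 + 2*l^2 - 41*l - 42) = (l^2 - 10*l + 21)/(l^2 - 5*l - 6)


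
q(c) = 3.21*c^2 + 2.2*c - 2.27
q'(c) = 6.42*c + 2.2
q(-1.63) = 2.67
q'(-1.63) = -8.26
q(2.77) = 28.45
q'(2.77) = 19.98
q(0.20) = -1.70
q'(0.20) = 3.48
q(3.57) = 46.50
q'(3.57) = 25.12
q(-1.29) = 0.23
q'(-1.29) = -6.08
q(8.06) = 224.00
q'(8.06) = 53.95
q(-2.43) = 11.34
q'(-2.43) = -13.40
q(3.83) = 53.24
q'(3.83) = 26.79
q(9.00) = 277.54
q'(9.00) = 59.98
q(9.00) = 277.54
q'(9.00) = 59.98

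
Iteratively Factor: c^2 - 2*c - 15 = (c + 3)*(c - 5)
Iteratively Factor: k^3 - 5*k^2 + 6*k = (k - 3)*(k^2 - 2*k) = (k - 3)*(k - 2)*(k)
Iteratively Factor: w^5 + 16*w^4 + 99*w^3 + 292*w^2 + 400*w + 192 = (w + 1)*(w^4 + 15*w^3 + 84*w^2 + 208*w + 192) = (w + 1)*(w + 3)*(w^3 + 12*w^2 + 48*w + 64) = (w + 1)*(w + 3)*(w + 4)*(w^2 + 8*w + 16) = (w + 1)*(w + 3)*(w + 4)^2*(w + 4)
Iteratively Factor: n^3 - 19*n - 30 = (n + 3)*(n^2 - 3*n - 10) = (n + 2)*(n + 3)*(n - 5)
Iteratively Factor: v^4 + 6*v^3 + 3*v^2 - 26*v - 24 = (v + 1)*(v^3 + 5*v^2 - 2*v - 24) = (v - 2)*(v + 1)*(v^2 + 7*v + 12) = (v - 2)*(v + 1)*(v + 4)*(v + 3)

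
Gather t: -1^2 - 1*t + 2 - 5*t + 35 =36 - 6*t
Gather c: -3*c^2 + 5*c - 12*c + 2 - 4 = -3*c^2 - 7*c - 2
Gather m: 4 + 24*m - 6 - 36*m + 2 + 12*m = 0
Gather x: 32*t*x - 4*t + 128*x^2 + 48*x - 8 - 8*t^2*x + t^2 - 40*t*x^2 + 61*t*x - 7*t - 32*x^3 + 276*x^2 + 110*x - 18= t^2 - 11*t - 32*x^3 + x^2*(404 - 40*t) + x*(-8*t^2 + 93*t + 158) - 26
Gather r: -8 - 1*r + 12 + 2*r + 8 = r + 12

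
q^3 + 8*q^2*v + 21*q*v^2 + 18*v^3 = (q + 2*v)*(q + 3*v)^2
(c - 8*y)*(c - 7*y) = c^2 - 15*c*y + 56*y^2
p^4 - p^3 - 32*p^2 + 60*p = p*(p - 5)*(p - 2)*(p + 6)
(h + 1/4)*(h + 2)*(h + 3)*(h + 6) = h^4 + 45*h^3/4 + 155*h^2/4 + 45*h + 9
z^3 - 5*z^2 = z^2*(z - 5)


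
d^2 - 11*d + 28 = (d - 7)*(d - 4)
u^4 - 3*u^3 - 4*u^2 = u^2*(u - 4)*(u + 1)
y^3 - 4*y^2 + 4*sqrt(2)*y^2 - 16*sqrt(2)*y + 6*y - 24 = (y - 4)*(y + sqrt(2))*(y + 3*sqrt(2))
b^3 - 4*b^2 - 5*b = b*(b - 5)*(b + 1)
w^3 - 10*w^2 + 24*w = w*(w - 6)*(w - 4)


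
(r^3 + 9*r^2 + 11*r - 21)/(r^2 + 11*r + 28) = (r^2 + 2*r - 3)/(r + 4)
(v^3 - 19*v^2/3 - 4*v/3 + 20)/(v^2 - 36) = (3*v^2 - v - 10)/(3*(v + 6))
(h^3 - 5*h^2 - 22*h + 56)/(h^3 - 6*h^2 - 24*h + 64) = (h - 7)/(h - 8)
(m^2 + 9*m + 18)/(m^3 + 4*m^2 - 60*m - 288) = (m + 3)/(m^2 - 2*m - 48)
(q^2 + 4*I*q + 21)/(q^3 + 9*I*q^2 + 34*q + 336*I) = (q - 3*I)/(q^2 + 2*I*q + 48)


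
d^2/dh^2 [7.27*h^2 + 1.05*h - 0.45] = 14.5400000000000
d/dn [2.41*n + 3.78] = 2.41000000000000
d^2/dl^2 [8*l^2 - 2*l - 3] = 16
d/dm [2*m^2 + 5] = 4*m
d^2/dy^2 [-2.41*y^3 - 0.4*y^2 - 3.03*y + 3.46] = -14.46*y - 0.8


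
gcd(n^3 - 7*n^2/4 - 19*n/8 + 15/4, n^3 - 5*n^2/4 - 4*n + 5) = n^2 - 13*n/4 + 5/2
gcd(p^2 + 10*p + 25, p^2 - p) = 1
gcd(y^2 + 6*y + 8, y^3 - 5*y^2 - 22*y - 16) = y + 2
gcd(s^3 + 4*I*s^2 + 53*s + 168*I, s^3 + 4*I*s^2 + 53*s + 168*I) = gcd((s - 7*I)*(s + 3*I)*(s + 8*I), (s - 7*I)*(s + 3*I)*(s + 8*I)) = s^3 + 4*I*s^2 + 53*s + 168*I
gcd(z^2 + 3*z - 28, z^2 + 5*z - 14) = z + 7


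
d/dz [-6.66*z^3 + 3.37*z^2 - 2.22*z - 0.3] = -19.98*z^2 + 6.74*z - 2.22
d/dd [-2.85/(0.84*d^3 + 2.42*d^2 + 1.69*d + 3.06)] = (7.182*d^2 + 13.794*d + 4.8165)/(0.84*d^3 + 2.42*d^2 + 1.69*d + 3.06)^2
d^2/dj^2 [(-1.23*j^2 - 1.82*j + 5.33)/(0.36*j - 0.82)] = -1.347096/(0.046656*j^3 - 0.318816*j^2 + 0.726192*j - 0.551368)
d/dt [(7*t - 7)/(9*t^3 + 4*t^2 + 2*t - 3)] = 7*(-18*t^3 + 23*t^2 + 8*t - 1)/(81*t^6 + 72*t^5 + 52*t^4 - 38*t^3 - 20*t^2 - 12*t + 9)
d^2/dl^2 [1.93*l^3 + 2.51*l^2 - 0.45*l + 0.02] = 11.58*l + 5.02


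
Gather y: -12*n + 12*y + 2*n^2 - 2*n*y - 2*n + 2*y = 2*n^2 - 14*n + y*(14 - 2*n)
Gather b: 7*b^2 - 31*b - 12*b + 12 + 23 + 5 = 7*b^2 - 43*b + 40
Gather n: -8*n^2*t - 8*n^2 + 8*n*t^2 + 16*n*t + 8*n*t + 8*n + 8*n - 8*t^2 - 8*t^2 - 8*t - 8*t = n^2*(-8*t - 8) + n*(8*t^2 + 24*t + 16) - 16*t^2 - 16*t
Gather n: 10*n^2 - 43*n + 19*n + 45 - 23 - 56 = 10*n^2 - 24*n - 34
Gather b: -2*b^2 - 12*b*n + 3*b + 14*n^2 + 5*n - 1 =-2*b^2 + b*(3 - 12*n) + 14*n^2 + 5*n - 1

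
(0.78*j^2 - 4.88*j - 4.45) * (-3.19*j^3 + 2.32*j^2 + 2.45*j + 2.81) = -2.4882*j^5 + 17.3768*j^4 + 4.7849*j^3 - 20.0882*j^2 - 24.6153*j - 12.5045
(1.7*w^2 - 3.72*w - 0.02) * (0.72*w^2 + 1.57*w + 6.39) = 1.224*w^4 - 0.00939999999999985*w^3 + 5.0082*w^2 - 23.8022*w - 0.1278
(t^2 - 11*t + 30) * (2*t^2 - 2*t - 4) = 2*t^4 - 24*t^3 + 78*t^2 - 16*t - 120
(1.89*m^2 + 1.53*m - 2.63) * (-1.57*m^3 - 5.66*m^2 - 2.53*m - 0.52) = -2.9673*m^5 - 13.0995*m^4 - 9.3124*m^3 + 10.0321*m^2 + 5.8583*m + 1.3676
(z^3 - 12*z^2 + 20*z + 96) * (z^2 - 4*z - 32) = z^5 - 16*z^4 + 36*z^3 + 400*z^2 - 1024*z - 3072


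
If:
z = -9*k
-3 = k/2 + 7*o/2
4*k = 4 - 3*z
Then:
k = -4/23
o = -134/161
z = 36/23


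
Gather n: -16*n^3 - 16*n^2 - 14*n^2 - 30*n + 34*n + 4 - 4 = -16*n^3 - 30*n^2 + 4*n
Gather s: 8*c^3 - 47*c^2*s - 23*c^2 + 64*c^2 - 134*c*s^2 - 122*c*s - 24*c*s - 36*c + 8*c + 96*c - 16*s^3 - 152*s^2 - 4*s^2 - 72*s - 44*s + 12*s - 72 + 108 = 8*c^3 + 41*c^2 + 68*c - 16*s^3 + s^2*(-134*c - 156) + s*(-47*c^2 - 146*c - 104) + 36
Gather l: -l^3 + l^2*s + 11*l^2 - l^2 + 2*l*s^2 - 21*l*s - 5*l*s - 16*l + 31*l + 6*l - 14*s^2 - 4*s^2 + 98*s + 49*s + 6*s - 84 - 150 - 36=-l^3 + l^2*(s + 10) + l*(2*s^2 - 26*s + 21) - 18*s^2 + 153*s - 270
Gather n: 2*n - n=n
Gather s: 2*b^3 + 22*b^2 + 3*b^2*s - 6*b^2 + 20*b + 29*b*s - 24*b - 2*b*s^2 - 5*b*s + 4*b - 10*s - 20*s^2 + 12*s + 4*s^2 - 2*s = 2*b^3 + 16*b^2 + s^2*(-2*b - 16) + s*(3*b^2 + 24*b)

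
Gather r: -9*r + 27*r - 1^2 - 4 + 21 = 18*r + 16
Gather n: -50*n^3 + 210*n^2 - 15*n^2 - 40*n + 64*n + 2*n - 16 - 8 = -50*n^3 + 195*n^2 + 26*n - 24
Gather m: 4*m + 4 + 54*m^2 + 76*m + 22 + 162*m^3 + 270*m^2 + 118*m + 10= 162*m^3 + 324*m^2 + 198*m + 36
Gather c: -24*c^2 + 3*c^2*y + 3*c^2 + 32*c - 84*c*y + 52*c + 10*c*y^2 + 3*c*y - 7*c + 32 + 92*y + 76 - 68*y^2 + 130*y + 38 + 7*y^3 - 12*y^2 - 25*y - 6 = c^2*(3*y - 21) + c*(10*y^2 - 81*y + 77) + 7*y^3 - 80*y^2 + 197*y + 140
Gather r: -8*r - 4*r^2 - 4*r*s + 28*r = -4*r^2 + r*(20 - 4*s)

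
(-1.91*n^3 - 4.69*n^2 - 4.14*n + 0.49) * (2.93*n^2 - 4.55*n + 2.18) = -5.5963*n^5 - 5.0512*n^4 + 5.0455*n^3 + 10.0485*n^2 - 11.2547*n + 1.0682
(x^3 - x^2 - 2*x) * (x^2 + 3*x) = x^5 + 2*x^4 - 5*x^3 - 6*x^2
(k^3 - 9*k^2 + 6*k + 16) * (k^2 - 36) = k^5 - 9*k^4 - 30*k^3 + 340*k^2 - 216*k - 576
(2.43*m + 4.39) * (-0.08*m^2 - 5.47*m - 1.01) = -0.1944*m^3 - 13.6433*m^2 - 26.4676*m - 4.4339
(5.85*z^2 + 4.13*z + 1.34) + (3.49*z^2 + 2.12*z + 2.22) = 9.34*z^2 + 6.25*z + 3.56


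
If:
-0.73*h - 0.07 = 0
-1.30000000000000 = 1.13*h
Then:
No Solution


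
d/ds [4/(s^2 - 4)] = -8*s/(s^2 - 4)^2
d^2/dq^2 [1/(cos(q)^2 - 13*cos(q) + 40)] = (-4*sin(q)^4 + 11*sin(q)^2 - 2275*cos(q)/4 + 39*cos(3*q)/4 + 251)/((cos(q) - 8)^3*(cos(q) - 5)^3)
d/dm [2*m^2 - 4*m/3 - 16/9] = 4*m - 4/3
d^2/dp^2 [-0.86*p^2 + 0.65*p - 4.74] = -1.72000000000000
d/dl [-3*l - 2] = -3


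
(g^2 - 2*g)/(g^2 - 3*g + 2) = g/(g - 1)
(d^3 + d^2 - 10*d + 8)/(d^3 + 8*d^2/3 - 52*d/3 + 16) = 3*(d^2 + 3*d - 4)/(3*d^2 + 14*d - 24)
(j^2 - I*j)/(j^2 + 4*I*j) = (j - I)/(j + 4*I)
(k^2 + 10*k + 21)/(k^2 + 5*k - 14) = (k + 3)/(k - 2)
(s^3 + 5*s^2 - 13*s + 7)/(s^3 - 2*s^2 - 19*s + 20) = (s^2 + 6*s - 7)/(s^2 - s - 20)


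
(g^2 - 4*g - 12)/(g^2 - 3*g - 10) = (g - 6)/(g - 5)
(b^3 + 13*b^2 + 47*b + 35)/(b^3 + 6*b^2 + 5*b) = (b + 7)/b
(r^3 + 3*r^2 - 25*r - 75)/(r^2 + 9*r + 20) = (r^2 - 2*r - 15)/(r + 4)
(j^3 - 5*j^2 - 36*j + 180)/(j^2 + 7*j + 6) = (j^2 - 11*j + 30)/(j + 1)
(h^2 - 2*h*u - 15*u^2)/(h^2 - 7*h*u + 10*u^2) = (-h - 3*u)/(-h + 2*u)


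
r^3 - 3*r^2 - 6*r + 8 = (r - 4)*(r - 1)*(r + 2)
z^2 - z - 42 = (z - 7)*(z + 6)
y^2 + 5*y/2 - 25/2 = (y - 5/2)*(y + 5)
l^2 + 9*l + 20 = (l + 4)*(l + 5)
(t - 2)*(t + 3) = t^2 + t - 6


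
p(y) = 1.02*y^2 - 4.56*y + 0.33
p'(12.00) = 19.92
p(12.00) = 92.49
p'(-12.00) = -29.04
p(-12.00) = 201.93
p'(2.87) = 1.29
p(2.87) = -4.36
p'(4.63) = 4.89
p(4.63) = 1.08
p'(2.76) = 1.07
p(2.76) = -4.49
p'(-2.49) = -9.64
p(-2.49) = 18.01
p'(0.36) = -3.83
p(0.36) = -1.18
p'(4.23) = 4.07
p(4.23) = -0.71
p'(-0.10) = -4.76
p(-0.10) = 0.80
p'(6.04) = 7.76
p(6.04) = 10.00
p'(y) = 2.04*y - 4.56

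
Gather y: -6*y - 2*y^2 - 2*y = -2*y^2 - 8*y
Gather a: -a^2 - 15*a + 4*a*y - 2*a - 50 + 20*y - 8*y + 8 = -a^2 + a*(4*y - 17) + 12*y - 42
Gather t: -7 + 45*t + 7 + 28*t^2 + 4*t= 28*t^2 + 49*t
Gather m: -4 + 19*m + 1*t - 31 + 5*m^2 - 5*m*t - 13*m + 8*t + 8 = 5*m^2 + m*(6 - 5*t) + 9*t - 27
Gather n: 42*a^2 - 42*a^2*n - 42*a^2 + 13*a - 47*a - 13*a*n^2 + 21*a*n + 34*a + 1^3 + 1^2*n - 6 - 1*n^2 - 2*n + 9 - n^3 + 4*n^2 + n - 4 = -n^3 + n^2*(3 - 13*a) + n*(-42*a^2 + 21*a)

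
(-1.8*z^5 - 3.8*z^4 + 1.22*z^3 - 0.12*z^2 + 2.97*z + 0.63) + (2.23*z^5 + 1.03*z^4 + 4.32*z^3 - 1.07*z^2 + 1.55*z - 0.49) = 0.43*z^5 - 2.77*z^4 + 5.54*z^3 - 1.19*z^2 + 4.52*z + 0.14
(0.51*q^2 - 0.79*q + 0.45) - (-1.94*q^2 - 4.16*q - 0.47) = 2.45*q^2 + 3.37*q + 0.92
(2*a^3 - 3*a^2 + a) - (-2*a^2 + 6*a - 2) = 2*a^3 - a^2 - 5*a + 2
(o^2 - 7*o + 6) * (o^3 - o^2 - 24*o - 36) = o^5 - 8*o^4 - 11*o^3 + 126*o^2 + 108*o - 216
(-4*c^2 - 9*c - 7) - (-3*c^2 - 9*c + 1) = -c^2 - 8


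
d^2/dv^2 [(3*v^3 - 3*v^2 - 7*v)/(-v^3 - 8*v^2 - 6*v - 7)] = 2*(27*v^6 + 75*v^5 + 240*v^4 + 175*v^3 - 1176*v^2 - 1617*v - 147)/(v^9 + 24*v^8 + 210*v^7 + 821*v^6 + 1596*v^5 + 2460*v^4 + 2379*v^3 + 1932*v^2 + 882*v + 343)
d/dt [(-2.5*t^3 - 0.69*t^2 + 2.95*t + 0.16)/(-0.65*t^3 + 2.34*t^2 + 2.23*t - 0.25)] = (-6.2985*t^4 - 7.315*t^3 - 6.2547*t^2 - 0.4038*t - 1.0943)/(0.4225*t^6 - 3.042*t^5 + 2.5766*t^4 + 10.7614*t^3 + 3.8029*t^2 - 1.115*t + 0.0625)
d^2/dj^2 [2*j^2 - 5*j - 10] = 4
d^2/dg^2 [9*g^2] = 18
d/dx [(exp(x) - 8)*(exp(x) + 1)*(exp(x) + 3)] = (3*exp(2*x) - 8*exp(x) - 29)*exp(x)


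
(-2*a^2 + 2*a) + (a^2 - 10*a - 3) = -a^2 - 8*a - 3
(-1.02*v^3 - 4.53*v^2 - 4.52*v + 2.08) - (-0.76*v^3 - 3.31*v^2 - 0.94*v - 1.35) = -0.26*v^3 - 1.22*v^2 - 3.58*v + 3.43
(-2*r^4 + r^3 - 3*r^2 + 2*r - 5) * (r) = -2*r^5 + r^4 - 3*r^3 + 2*r^2 - 5*r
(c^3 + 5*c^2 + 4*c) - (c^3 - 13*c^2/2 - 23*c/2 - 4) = 23*c^2/2 + 31*c/2 + 4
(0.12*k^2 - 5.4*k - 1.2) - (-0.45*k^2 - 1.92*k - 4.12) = 0.57*k^2 - 3.48*k + 2.92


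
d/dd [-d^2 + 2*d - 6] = 2 - 2*d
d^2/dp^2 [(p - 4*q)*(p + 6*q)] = 2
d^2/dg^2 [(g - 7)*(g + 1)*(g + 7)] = 6*g + 2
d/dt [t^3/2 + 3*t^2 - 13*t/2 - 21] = 3*t^2/2 + 6*t - 13/2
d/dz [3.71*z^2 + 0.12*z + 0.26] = 7.42*z + 0.12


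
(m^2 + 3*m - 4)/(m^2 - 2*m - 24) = (m - 1)/(m - 6)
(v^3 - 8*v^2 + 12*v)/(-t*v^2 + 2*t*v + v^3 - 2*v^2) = (6 - v)/(t - v)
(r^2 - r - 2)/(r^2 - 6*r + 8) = (r + 1)/(r - 4)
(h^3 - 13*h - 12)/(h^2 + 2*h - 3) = (h^2 - 3*h - 4)/(h - 1)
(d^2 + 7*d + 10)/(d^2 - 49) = (d^2 + 7*d + 10)/(d^2 - 49)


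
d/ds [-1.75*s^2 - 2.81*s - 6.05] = -3.5*s - 2.81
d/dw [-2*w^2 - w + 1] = -4*w - 1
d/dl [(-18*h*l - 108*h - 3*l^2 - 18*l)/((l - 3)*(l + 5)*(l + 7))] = 3*(12*h*l^3 + 162*h*l^2 + 648*h*l + 594*h + l^4 + 12*l^3 + 55*l^2 + 210*l + 630)/(l^6 + 18*l^5 + 79*l^4 - 228*l^3 - 1889*l^2 + 210*l + 11025)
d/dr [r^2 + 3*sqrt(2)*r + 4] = 2*r + 3*sqrt(2)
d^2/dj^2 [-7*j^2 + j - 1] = -14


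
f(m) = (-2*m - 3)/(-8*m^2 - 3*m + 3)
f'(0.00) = -1.67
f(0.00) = -1.00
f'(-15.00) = 0.00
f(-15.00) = -0.02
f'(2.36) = -0.09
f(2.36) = 0.16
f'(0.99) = -1.28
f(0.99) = 0.64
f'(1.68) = -0.23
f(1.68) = 0.26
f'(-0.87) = 73.91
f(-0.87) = 2.83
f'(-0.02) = -1.50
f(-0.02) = -0.97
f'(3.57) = -0.03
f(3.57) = 0.09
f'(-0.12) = -0.90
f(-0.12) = -0.85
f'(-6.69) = -0.00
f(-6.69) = -0.03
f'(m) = (-2*m - 3)*(16*m + 3)/(-8*m^2 - 3*m + 3)^2 - 2/(-8*m^2 - 3*m + 3)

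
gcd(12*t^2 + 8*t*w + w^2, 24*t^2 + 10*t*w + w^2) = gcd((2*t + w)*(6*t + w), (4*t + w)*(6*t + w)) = 6*t + w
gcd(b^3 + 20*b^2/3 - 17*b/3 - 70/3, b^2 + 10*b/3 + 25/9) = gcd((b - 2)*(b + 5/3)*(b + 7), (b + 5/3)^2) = b + 5/3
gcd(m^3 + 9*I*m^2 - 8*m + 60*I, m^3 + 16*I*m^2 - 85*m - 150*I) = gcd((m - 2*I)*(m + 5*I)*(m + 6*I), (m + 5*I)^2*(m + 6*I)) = m^2 + 11*I*m - 30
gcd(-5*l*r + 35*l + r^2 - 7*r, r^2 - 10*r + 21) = r - 7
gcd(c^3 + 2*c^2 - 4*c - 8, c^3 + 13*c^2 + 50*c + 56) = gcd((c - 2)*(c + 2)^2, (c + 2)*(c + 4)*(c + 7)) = c + 2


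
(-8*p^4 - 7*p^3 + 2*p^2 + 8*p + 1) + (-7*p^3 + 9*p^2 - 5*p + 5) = -8*p^4 - 14*p^3 + 11*p^2 + 3*p + 6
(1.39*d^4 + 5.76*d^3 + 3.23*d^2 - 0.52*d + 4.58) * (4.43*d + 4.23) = 6.1577*d^5 + 31.3965*d^4 + 38.6737*d^3 + 11.3593*d^2 + 18.0898*d + 19.3734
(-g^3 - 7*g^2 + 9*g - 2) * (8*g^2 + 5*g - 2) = -8*g^5 - 61*g^4 + 39*g^3 + 43*g^2 - 28*g + 4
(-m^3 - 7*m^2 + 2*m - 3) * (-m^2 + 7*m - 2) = m^5 - 49*m^3 + 31*m^2 - 25*m + 6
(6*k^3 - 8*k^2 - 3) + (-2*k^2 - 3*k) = 6*k^3 - 10*k^2 - 3*k - 3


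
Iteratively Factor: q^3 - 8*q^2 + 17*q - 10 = (q - 1)*(q^2 - 7*q + 10) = (q - 2)*(q - 1)*(q - 5)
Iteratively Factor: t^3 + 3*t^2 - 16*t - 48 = (t + 3)*(t^2 - 16) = (t + 3)*(t + 4)*(t - 4)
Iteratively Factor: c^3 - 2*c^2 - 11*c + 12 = (c - 1)*(c^2 - c - 12) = (c - 4)*(c - 1)*(c + 3)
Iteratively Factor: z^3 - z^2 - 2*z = (z)*(z^2 - z - 2) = z*(z + 1)*(z - 2)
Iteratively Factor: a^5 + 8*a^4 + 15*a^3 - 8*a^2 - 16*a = (a + 1)*(a^4 + 7*a^3 + 8*a^2 - 16*a) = (a + 1)*(a + 4)*(a^3 + 3*a^2 - 4*a) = (a + 1)*(a + 4)^2*(a^2 - a) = (a - 1)*(a + 1)*(a + 4)^2*(a)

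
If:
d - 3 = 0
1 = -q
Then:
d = 3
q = -1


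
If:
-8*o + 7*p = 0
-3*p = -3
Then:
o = 7/8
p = 1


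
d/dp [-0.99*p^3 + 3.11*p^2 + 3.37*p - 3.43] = -2.97*p^2 + 6.22*p + 3.37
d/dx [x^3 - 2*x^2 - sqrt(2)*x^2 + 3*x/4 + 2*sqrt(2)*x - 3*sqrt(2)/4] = 3*x^2 - 4*x - 2*sqrt(2)*x + 3/4 + 2*sqrt(2)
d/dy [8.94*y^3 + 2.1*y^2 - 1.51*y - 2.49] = 26.82*y^2 + 4.2*y - 1.51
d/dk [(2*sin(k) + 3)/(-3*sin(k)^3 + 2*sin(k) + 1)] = (12*sin(k)^3 + 27*sin(k)^2 - 4)*cos(k)/(-3*sin(k)^3 + 2*sin(k) + 1)^2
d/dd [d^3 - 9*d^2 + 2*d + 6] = 3*d^2 - 18*d + 2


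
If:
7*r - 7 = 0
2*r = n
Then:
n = 2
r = 1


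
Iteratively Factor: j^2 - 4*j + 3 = (j - 1)*(j - 3)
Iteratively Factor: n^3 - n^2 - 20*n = (n - 5)*(n^2 + 4*n) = (n - 5)*(n + 4)*(n)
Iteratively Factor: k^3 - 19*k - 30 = (k + 3)*(k^2 - 3*k - 10) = (k - 5)*(k + 3)*(k + 2)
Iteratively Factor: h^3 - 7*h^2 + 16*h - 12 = (h - 3)*(h^2 - 4*h + 4) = (h - 3)*(h - 2)*(h - 2)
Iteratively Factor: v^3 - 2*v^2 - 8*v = (v + 2)*(v^2 - 4*v) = (v - 4)*(v + 2)*(v)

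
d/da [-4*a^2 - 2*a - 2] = -8*a - 2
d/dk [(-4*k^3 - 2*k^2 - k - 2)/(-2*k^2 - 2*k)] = (4*k^4 + 8*k^3 + k^2 - 4*k - 2)/(2*k^2*(k^2 + 2*k + 1))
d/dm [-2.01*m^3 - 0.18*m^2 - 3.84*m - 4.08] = -6.03*m^2 - 0.36*m - 3.84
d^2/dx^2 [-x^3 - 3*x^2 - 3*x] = -6*x - 6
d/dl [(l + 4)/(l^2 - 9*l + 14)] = (l^2 - 9*l - (l + 4)*(2*l - 9) + 14)/(l^2 - 9*l + 14)^2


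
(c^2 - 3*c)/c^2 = (c - 3)/c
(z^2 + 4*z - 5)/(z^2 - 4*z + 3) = (z + 5)/(z - 3)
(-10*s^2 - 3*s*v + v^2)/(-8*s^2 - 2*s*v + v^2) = (5*s - v)/(4*s - v)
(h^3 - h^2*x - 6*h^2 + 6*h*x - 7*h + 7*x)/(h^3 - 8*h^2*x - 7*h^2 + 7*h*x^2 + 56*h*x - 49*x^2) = (-h - 1)/(-h + 7*x)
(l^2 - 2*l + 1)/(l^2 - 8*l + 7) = (l - 1)/(l - 7)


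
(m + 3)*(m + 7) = m^2 + 10*m + 21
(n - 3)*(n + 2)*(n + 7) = n^3 + 6*n^2 - 13*n - 42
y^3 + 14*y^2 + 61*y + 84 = (y + 3)*(y + 4)*(y + 7)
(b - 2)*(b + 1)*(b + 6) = b^3 + 5*b^2 - 8*b - 12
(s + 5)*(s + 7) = s^2 + 12*s + 35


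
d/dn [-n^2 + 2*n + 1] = 2 - 2*n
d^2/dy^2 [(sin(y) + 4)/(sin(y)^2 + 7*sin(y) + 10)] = (-sin(y)^5 - 9*sin(y)^4 - 22*sin(y)^3 + 58*sin(y)^2 + 288*sin(y) + 172)/(sin(y)^2 + 7*sin(y) + 10)^3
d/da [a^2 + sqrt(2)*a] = 2*a + sqrt(2)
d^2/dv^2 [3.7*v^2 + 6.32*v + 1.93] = 7.40000000000000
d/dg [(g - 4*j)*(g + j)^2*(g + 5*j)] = 4*g^3 + 9*g^2*j - 34*g*j^2 - 39*j^3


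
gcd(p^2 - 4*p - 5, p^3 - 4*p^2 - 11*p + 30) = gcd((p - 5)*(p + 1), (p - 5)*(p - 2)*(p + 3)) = p - 5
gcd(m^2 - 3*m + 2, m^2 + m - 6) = m - 2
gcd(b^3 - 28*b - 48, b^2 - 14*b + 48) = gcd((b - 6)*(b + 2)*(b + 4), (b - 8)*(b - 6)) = b - 6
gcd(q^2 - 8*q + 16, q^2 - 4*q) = q - 4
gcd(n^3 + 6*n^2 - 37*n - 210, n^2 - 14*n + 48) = n - 6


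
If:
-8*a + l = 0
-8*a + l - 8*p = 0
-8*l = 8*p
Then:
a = 0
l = 0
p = 0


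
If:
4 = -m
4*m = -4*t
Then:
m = -4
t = 4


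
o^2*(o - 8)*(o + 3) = o^4 - 5*o^3 - 24*o^2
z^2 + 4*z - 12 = (z - 2)*(z + 6)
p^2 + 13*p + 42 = (p + 6)*(p + 7)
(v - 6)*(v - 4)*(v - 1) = v^3 - 11*v^2 + 34*v - 24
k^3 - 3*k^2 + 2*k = k*(k - 2)*(k - 1)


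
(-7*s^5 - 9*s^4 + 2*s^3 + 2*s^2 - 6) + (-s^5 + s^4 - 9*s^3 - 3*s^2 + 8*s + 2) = -8*s^5 - 8*s^4 - 7*s^3 - s^2 + 8*s - 4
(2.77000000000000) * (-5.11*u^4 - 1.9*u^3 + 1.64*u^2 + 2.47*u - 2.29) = -14.1547*u^4 - 5.263*u^3 + 4.5428*u^2 + 6.8419*u - 6.3433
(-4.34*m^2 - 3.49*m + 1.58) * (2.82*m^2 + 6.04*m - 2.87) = -12.2388*m^4 - 36.0554*m^3 - 4.1682*m^2 + 19.5595*m - 4.5346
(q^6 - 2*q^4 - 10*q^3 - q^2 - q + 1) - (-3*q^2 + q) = q^6 - 2*q^4 - 10*q^3 + 2*q^2 - 2*q + 1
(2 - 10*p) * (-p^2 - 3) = 10*p^3 - 2*p^2 + 30*p - 6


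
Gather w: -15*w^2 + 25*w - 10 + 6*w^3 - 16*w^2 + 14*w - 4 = 6*w^3 - 31*w^2 + 39*w - 14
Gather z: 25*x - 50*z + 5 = 25*x - 50*z + 5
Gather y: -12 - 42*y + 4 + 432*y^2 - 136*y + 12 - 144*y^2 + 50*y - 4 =288*y^2 - 128*y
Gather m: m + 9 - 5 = m + 4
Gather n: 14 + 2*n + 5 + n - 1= 3*n + 18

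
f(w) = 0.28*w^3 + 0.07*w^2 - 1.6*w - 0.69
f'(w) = 0.84*w^2 + 0.14*w - 1.6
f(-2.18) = 0.23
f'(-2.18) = 2.09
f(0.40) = -1.30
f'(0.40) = -1.41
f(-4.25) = -14.12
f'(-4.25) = 12.98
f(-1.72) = 0.84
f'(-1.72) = 0.64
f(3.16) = 3.79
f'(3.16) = 7.23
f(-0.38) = -0.09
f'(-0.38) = -1.53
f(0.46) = -1.38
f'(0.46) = -1.36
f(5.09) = 29.90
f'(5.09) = 20.88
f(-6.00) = -49.05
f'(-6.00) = 27.80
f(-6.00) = -49.05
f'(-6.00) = 27.80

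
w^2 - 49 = (w - 7)*(w + 7)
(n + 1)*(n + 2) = n^2 + 3*n + 2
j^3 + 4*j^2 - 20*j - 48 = (j - 4)*(j + 2)*(j + 6)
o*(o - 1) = o^2 - o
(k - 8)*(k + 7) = k^2 - k - 56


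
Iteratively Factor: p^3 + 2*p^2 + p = (p + 1)*(p^2 + p) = p*(p + 1)*(p + 1)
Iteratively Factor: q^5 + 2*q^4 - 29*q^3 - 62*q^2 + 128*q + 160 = (q - 5)*(q^4 + 7*q^3 + 6*q^2 - 32*q - 32) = (q - 5)*(q - 2)*(q^3 + 9*q^2 + 24*q + 16) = (q - 5)*(q - 2)*(q + 1)*(q^2 + 8*q + 16) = (q - 5)*(q - 2)*(q + 1)*(q + 4)*(q + 4)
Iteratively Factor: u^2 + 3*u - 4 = (u + 4)*(u - 1)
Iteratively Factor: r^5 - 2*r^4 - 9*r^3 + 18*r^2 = (r)*(r^4 - 2*r^3 - 9*r^2 + 18*r) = r*(r - 2)*(r^3 - 9*r) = r*(r - 3)*(r - 2)*(r^2 + 3*r) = r^2*(r - 3)*(r - 2)*(r + 3)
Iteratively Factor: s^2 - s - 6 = (s + 2)*(s - 3)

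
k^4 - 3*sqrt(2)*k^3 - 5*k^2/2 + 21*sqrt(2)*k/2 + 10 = (k - 5*sqrt(2)/2)*(k - 2*sqrt(2))*(k + sqrt(2)/2)*(k + sqrt(2))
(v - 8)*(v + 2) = v^2 - 6*v - 16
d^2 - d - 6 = (d - 3)*(d + 2)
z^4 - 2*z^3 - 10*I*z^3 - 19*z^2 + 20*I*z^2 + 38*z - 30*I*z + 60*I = (z - 2)*(z - 6*I)*(z - 5*I)*(z + I)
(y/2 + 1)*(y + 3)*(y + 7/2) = y^3/2 + 17*y^2/4 + 47*y/4 + 21/2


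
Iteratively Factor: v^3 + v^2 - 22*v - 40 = (v + 2)*(v^2 - v - 20) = (v + 2)*(v + 4)*(v - 5)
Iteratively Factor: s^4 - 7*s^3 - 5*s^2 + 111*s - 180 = (s + 4)*(s^3 - 11*s^2 + 39*s - 45) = (s - 5)*(s + 4)*(s^2 - 6*s + 9) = (s - 5)*(s - 3)*(s + 4)*(s - 3)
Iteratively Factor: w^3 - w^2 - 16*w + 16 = (w + 4)*(w^2 - 5*w + 4) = (w - 4)*(w + 4)*(w - 1)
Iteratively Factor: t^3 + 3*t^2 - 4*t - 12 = (t + 3)*(t^2 - 4) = (t + 2)*(t + 3)*(t - 2)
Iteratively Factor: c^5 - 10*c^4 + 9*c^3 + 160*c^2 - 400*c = (c)*(c^4 - 10*c^3 + 9*c^2 + 160*c - 400) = c*(c - 5)*(c^3 - 5*c^2 - 16*c + 80) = c*(c - 5)*(c + 4)*(c^2 - 9*c + 20) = c*(c - 5)^2*(c + 4)*(c - 4)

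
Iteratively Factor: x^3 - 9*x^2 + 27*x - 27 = (x - 3)*(x^2 - 6*x + 9) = (x - 3)^2*(x - 3)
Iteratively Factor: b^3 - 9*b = (b - 3)*(b^2 + 3*b) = b*(b - 3)*(b + 3)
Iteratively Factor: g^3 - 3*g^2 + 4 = (g - 2)*(g^2 - g - 2) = (g - 2)*(g + 1)*(g - 2)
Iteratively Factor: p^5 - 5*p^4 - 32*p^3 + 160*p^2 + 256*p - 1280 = (p - 4)*(p^4 - p^3 - 36*p^2 + 16*p + 320) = (p - 4)*(p + 4)*(p^3 - 5*p^2 - 16*p + 80) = (p - 4)*(p + 4)^2*(p^2 - 9*p + 20) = (p - 5)*(p - 4)*(p + 4)^2*(p - 4)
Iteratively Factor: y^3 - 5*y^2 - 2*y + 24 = (y + 2)*(y^2 - 7*y + 12) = (y - 3)*(y + 2)*(y - 4)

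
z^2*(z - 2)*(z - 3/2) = z^4 - 7*z^3/2 + 3*z^2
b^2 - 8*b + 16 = (b - 4)^2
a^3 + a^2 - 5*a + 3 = (a - 1)^2*(a + 3)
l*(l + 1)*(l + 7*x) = l^3 + 7*l^2*x + l^2 + 7*l*x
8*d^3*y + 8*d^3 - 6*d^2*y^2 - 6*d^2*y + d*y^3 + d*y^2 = (-4*d + y)*(-2*d + y)*(d*y + d)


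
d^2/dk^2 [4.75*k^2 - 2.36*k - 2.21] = 9.50000000000000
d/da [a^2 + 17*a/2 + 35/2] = 2*a + 17/2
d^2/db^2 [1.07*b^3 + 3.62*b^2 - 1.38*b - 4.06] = 6.42*b + 7.24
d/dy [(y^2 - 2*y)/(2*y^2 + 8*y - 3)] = 6*(2*y^2 - y + 1)/(4*y^4 + 32*y^3 + 52*y^2 - 48*y + 9)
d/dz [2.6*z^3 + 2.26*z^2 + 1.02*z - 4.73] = 7.8*z^2 + 4.52*z + 1.02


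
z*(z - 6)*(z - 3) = z^3 - 9*z^2 + 18*z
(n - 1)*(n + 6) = n^2 + 5*n - 6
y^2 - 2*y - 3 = (y - 3)*(y + 1)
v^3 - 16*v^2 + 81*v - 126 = (v - 7)*(v - 6)*(v - 3)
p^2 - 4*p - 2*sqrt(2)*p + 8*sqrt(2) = (p - 4)*(p - 2*sqrt(2))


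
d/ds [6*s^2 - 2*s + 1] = 12*s - 2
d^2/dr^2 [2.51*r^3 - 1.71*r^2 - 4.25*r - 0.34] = 15.06*r - 3.42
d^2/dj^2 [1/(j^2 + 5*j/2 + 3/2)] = 4*(-4*j^2 - 10*j + (4*j + 5)^2 - 6)/(2*j^2 + 5*j + 3)^3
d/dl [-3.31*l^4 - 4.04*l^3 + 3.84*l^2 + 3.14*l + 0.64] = -13.24*l^3 - 12.12*l^2 + 7.68*l + 3.14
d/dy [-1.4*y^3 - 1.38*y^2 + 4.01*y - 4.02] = -4.2*y^2 - 2.76*y + 4.01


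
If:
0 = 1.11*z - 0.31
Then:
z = 0.28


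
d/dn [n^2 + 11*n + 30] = 2*n + 11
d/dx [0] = 0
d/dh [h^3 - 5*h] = 3*h^2 - 5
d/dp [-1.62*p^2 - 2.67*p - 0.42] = -3.24*p - 2.67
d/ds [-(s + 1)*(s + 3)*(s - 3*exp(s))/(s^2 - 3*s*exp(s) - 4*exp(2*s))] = (-(s + 1)*(s + 3)*(s - 3*exp(s))*(3*s*exp(s) - 2*s + 8*exp(2*s) + 3*exp(s)) + (-s^2 + 3*s*exp(s) + 4*exp(2*s))*(-(s + 1)*(s + 3)*(3*exp(s) - 1) + (s + 1)*(s - 3*exp(s)) + (s + 3)*(s - 3*exp(s))))/(-s^2 + 3*s*exp(s) + 4*exp(2*s))^2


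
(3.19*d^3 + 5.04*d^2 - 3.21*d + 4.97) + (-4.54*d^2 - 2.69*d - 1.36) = 3.19*d^3 + 0.5*d^2 - 5.9*d + 3.61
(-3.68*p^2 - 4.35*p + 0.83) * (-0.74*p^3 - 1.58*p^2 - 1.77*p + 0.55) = 2.7232*p^5 + 9.0334*p^4 + 12.7724*p^3 + 4.3641*p^2 - 3.8616*p + 0.4565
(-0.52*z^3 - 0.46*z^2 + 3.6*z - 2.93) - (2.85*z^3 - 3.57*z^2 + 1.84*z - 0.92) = -3.37*z^3 + 3.11*z^2 + 1.76*z - 2.01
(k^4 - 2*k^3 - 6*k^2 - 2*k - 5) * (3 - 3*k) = -3*k^5 + 9*k^4 + 12*k^3 - 12*k^2 + 9*k - 15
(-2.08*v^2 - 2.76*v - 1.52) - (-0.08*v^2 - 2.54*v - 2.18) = -2.0*v^2 - 0.22*v + 0.66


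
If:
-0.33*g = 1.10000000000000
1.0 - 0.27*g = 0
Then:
No Solution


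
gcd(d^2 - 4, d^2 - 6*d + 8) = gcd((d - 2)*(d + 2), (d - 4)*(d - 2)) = d - 2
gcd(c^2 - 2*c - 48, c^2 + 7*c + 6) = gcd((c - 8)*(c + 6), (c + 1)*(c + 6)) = c + 6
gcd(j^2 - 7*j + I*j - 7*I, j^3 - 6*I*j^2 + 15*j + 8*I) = j + I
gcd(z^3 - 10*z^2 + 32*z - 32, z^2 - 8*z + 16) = z^2 - 8*z + 16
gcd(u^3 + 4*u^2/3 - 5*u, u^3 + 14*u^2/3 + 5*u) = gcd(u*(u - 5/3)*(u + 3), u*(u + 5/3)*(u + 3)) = u^2 + 3*u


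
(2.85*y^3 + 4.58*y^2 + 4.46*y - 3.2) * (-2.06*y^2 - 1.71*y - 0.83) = -5.871*y^5 - 14.3083*y^4 - 19.3849*y^3 - 4.836*y^2 + 1.7702*y + 2.656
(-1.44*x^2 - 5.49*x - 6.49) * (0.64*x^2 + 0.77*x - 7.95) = -0.9216*x^4 - 4.6224*x^3 + 3.0671*x^2 + 38.6482*x + 51.5955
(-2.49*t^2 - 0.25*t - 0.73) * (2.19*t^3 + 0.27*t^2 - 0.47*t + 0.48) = -5.4531*t^5 - 1.2198*t^4 - 0.4959*t^3 - 1.2748*t^2 + 0.2231*t - 0.3504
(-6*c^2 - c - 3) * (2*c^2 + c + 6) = -12*c^4 - 8*c^3 - 43*c^2 - 9*c - 18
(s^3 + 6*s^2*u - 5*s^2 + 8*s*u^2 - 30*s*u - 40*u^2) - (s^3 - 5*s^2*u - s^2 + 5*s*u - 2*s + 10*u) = 11*s^2*u - 4*s^2 + 8*s*u^2 - 35*s*u + 2*s - 40*u^2 - 10*u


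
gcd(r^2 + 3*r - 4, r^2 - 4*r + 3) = r - 1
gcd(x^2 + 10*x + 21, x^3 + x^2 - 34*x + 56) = x + 7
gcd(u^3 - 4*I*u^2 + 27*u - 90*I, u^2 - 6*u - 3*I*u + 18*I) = u - 3*I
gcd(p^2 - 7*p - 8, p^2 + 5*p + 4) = p + 1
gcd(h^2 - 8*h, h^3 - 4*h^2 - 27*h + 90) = 1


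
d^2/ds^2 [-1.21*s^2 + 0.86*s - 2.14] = -2.42000000000000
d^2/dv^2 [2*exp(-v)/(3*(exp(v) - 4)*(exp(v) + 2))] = 2*(9*exp(4*v) - 22*exp(3*v) + 48*exp(v) + 64)*exp(-v)/(3*(exp(6*v) - 6*exp(5*v) - 12*exp(4*v) + 88*exp(3*v) + 96*exp(2*v) - 384*exp(v) - 512))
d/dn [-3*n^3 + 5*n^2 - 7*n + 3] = -9*n^2 + 10*n - 7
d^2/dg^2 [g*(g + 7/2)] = 2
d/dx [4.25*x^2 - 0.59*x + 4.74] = 8.5*x - 0.59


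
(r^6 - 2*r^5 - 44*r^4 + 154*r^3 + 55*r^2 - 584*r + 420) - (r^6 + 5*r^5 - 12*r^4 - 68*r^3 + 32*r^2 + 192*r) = -7*r^5 - 32*r^4 + 222*r^3 + 23*r^2 - 776*r + 420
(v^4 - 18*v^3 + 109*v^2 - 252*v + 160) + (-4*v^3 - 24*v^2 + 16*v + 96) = v^4 - 22*v^3 + 85*v^2 - 236*v + 256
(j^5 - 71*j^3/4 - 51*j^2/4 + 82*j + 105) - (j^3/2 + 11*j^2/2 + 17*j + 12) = j^5 - 73*j^3/4 - 73*j^2/4 + 65*j + 93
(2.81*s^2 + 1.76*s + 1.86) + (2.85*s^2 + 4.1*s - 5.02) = 5.66*s^2 + 5.86*s - 3.16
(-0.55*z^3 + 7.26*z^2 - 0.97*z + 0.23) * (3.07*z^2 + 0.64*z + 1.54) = -1.6885*z^5 + 21.9362*z^4 + 0.8215*z^3 + 11.2657*z^2 - 1.3466*z + 0.3542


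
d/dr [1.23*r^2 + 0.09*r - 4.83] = 2.46*r + 0.09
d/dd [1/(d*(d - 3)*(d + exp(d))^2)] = (-2*d*(d - 3)*(exp(d) + 1) - d*(d + exp(d)) - (d - 3)*(d + exp(d)))/(d^2*(d - 3)^2*(d + exp(d))^3)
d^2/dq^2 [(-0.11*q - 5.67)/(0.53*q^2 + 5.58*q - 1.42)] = (-(0.11*q + 5.67)*(1.06*q + 5.58)*(2.12*q + 11.16) + (0.3498*q + 7.2378)*(0.53*q^2 + 5.58*q - 1.42))/(0.53*q^2 + 5.58*q - 1.42)^3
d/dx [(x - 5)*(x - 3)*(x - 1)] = 3*x^2 - 18*x + 23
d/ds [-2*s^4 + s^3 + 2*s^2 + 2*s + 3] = -8*s^3 + 3*s^2 + 4*s + 2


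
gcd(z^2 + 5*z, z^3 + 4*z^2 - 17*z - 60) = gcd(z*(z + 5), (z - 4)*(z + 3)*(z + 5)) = z + 5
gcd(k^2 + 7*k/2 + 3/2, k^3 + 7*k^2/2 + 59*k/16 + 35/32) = k + 1/2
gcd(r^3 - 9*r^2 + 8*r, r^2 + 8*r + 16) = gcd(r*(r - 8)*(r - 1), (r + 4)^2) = 1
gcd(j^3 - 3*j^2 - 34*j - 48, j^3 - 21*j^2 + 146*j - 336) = j - 8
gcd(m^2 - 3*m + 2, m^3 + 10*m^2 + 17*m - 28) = m - 1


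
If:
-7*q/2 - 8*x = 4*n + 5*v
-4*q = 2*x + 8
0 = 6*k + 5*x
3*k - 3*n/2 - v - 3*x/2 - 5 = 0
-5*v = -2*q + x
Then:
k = 370/107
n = 766/107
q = 8/107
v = 92/107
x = -444/107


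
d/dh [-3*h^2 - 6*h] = -6*h - 6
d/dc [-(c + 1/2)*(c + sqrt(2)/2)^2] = (2*c + sqrt(2))*(-6*c - 2 - sqrt(2))/4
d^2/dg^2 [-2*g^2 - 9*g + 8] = -4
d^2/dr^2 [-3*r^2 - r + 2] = -6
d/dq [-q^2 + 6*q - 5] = 6 - 2*q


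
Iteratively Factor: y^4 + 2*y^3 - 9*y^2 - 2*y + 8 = (y - 2)*(y^3 + 4*y^2 - y - 4) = (y - 2)*(y - 1)*(y^2 + 5*y + 4) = (y - 2)*(y - 1)*(y + 4)*(y + 1)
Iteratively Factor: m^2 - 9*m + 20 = (m - 4)*(m - 5)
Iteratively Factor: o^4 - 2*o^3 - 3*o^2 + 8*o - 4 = (o - 1)*(o^3 - o^2 - 4*o + 4) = (o - 1)*(o + 2)*(o^2 - 3*o + 2) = (o - 1)^2*(o + 2)*(o - 2)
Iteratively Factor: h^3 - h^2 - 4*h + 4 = (h - 2)*(h^2 + h - 2) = (h - 2)*(h + 2)*(h - 1)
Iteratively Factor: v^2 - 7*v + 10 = (v - 2)*(v - 5)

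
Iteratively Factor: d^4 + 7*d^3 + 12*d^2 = (d)*(d^3 + 7*d^2 + 12*d) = d^2*(d^2 + 7*d + 12) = d^2*(d + 4)*(d + 3)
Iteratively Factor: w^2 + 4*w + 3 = (w + 3)*(w + 1)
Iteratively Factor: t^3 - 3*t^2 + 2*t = (t - 2)*(t^2 - t) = t*(t - 2)*(t - 1)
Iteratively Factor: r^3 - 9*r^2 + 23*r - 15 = (r - 5)*(r^2 - 4*r + 3) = (r - 5)*(r - 1)*(r - 3)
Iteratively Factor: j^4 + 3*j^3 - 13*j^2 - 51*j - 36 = (j + 3)*(j^3 - 13*j - 12) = (j + 1)*(j + 3)*(j^2 - j - 12) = (j + 1)*(j + 3)^2*(j - 4)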